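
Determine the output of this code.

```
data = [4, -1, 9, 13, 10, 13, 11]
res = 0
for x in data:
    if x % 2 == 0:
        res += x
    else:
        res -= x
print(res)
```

x=4: even, res = 0+4 = 4
x=-1: not even, res = 4-(-1) = 5
x=9: not even, res = 5-9 = -4
x=13: not even, res = (-4)-13 = -17
x=10: even, res = (-17)+10 = -7
x=13: not even, res = (-7)-13 = -20
x=11: not even, res = (-20)-11 = -31

-31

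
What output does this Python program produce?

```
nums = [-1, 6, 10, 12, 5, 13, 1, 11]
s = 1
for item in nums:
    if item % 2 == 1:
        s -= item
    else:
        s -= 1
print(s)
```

item=-1: odd, s = 1-(-1) = 2
item=6: not odd, s = 2-1 = 1
item=10: not odd, s = 1-1 = 0
item=12: not odd, s = 0-1 = -1
item=5: odd, s = (-1)-5 = -6
item=13: odd, s = (-6)-13 = -19
item=1: odd, s = (-19)-1 = -20
item=11: odd, s = (-20)-11 = -31

-31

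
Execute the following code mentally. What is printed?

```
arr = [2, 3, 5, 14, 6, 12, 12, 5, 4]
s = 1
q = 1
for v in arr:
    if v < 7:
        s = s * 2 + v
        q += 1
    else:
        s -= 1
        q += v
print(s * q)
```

v=2: <7, s = 1*2+2 = 4; q=2
v=3: <7, s = 4*2+3 = 11; q=3
v=5: <7, s = 11*2+5 = 27; q=4
v=14: not <7, s = 27-1 = 26; q=18
v=6: <7, s = 26*2+6 = 58; q=19
v=12: not <7, s = 58-1 = 57; q=31
v=12: not <7, s = 57-1 = 56; q=43
v=5: <7, s = 56*2+5 = 117; q=44
v=4: <7, s = 117*2+4 = 238; q=45
s*q = 238*45 = 10710

10710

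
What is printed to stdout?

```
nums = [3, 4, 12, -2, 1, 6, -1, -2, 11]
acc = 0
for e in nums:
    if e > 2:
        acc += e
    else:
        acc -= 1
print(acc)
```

32

e=3: >2, acc = 0+3 = 3
e=4: >2, acc = 3+4 = 7
e=12: >2, acc = 7+12 = 19
e=-2: not >2, acc = 19-1 = 18
e=1: not >2, acc = 18-1 = 17
e=6: >2, acc = 17+6 = 23
e=-1: not >2, acc = 23-1 = 22
e=-2: not >2, acc = 22-1 = 21
e=11: >2, acc = 21+11 = 32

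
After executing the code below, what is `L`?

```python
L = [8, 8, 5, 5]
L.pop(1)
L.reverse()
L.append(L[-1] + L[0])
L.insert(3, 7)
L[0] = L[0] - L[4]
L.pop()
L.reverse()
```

[7, 8, 5, -8]

pop(1) removes 8 → [8, 5, 5]
reverse → [5, 5, 8]
append L[-1]+L[0] = 8+5 = 13 → [5, 5, 8, 13]
insert 7 at 3 → [5, 5, 8, 7, 13]
L[0] = L[0]-L[4] = 5-13 = -8 → [-8, 5, 8, 7, 13]
pop() removes 13 → [-8, 5, 8, 7]
reverse → [7, 8, 5, -8]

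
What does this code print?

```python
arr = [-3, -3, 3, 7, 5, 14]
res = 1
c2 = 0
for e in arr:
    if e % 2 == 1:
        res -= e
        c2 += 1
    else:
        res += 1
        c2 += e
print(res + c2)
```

12

e=-3: odd, res = 1-(-3) = 4; c2=1
e=-3: odd, res = 4-(-3) = 7; c2=2
e=3: odd, res = 7-3 = 4; c2=3
e=7: odd, res = 4-7 = -3; c2=4
e=5: odd, res = (-3)-5 = -8; c2=5
e=14: not odd, res = (-8)+1 = -7; c2=19
res+c2 = (-7)+19 = 12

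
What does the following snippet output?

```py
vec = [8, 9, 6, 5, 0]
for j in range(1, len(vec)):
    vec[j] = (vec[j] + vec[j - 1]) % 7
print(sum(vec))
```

13

j=1: vec[1] = (9+8)%7 = 3 → [8, 3, 6, 5, 0]
j=2: vec[2] = (6+3)%7 = 2 → [8, 3, 2, 5, 0]
j=3: vec[3] = (5+2)%7 = 0 → [8, 3, 2, 0, 0]
j=4: vec[4] = (0+0)%7 = 0 → [8, 3, 2, 0, 0]
sum = 13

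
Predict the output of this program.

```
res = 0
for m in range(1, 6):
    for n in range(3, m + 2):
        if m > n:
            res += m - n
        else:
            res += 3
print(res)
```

m=2,n=3: not 2>3, res = 0+3 = 3
m=3,n=3: not 3>3, res = 3+3 = 6
m=3,n=4: not 3>4, res = 6+3 = 9
m=4,n=3: 4>3, res = 9+1 = 10
m=4,n=4: not 4>4, res = 10+3 = 13
m=4,n=5: not 4>5, res = 13+3 = 16
m=5,n=3: 5>3, res = 16+2 = 18
m=5,n=4: 5>4, res = 18+1 = 19
m=5,n=5: not 5>5, res = 19+3 = 22
m=5,n=6: not 5>6, res = 22+3 = 25

25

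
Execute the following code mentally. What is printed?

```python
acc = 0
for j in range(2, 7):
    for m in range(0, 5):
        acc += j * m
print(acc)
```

j=2,m=0: acc = 0+0 = 0
j=2,m=1: acc = 0+2 = 2
j=2,m=2: acc = 2+4 = 6
j=2,m=3: acc = 6+6 = 12
j=2,m=4: acc = 12+8 = 20
j=3,m=0: acc = 20+0 = 20
j=3,m=1: acc = 20+3 = 23
j=3,m=2: acc = 23+6 = 29
j=3,m=3: acc = 29+9 = 38
j=3,m=4: acc = 38+12 = 50
j=4,m=0: acc = 50+0 = 50
j=4,m=1: acc = 50+4 = 54
j=4,m=2: acc = 54+8 = 62
j=4,m=3: acc = 62+12 = 74
j=4,m=4: acc = 74+16 = 90
j=5,m=0: acc = 90+0 = 90
j=5,m=1: acc = 90+5 = 95
j=5,m=2: acc = 95+10 = 105
j=5,m=3: acc = 105+15 = 120
j=5,m=4: acc = 120+20 = 140
j=6,m=0: acc = 140+0 = 140
j=6,m=1: acc = 140+6 = 146
j=6,m=2: acc = 146+12 = 158
j=6,m=3: acc = 158+18 = 176
j=6,m=4: acc = 176+24 = 200

200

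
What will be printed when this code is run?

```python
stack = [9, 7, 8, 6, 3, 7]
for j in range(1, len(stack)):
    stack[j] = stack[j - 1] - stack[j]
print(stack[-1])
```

-22

j=1: stack[1] = 9-7 = 2 → [9, 2, 8, 6, 3, 7]
j=2: stack[2] = 2-8 = -6 → [9, 2, -6, 6, 3, 7]
j=3: stack[3] = (-6)-6 = -12 → [9, 2, -6, -12, 3, 7]
j=4: stack[4] = (-12)-3 = -15 → [9, 2, -6, -12, -15, 7]
j=5: stack[5] = (-15)-7 = -22 → [9, 2, -6, -12, -15, -22]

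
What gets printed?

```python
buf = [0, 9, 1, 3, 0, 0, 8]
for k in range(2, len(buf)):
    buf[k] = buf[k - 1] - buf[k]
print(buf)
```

[0, 9, 8, 5, 5, 5, -3]

k=2: buf[2] = 9-1 = 8 → [0, 9, 8, 3, 0, 0, 8]
k=3: buf[3] = 8-3 = 5 → [0, 9, 8, 5, 0, 0, 8]
k=4: buf[4] = 5-0 = 5 → [0, 9, 8, 5, 5, 0, 8]
k=5: buf[5] = 5-0 = 5 → [0, 9, 8, 5, 5, 5, 8]
k=6: buf[6] = 5-8 = -3 → [0, 9, 8, 5, 5, 5, -3]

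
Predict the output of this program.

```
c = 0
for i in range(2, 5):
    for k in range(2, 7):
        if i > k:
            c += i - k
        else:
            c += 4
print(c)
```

52

i=2,k=2: not 2>2, c = 0+4 = 4
i=2,k=3: not 2>3, c = 4+4 = 8
i=2,k=4: not 2>4, c = 8+4 = 12
i=2,k=5: not 2>5, c = 12+4 = 16
i=2,k=6: not 2>6, c = 16+4 = 20
i=3,k=2: 3>2, c = 20+1 = 21
i=3,k=3: not 3>3, c = 21+4 = 25
i=3,k=4: not 3>4, c = 25+4 = 29
i=3,k=5: not 3>5, c = 29+4 = 33
i=3,k=6: not 3>6, c = 33+4 = 37
i=4,k=2: 4>2, c = 37+2 = 39
i=4,k=3: 4>3, c = 39+1 = 40
i=4,k=4: not 4>4, c = 40+4 = 44
i=4,k=5: not 4>5, c = 44+4 = 48
i=4,k=6: not 4>6, c = 48+4 = 52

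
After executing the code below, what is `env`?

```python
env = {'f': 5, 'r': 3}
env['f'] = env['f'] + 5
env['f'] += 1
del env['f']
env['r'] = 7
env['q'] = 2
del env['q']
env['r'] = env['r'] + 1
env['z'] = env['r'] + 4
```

{'r': 8, 'z': 12}

env['f'] = env['f']+5 = 10 → {'f': 10, 'r': 3}
env['f'] = 10+1 = 11 → {'f': 11, 'r': 3}
del 'f' → {'r': 3}
env['r'] = 7 → {'r': 7}
env['q'] = 2 → {'r': 7, 'q': 2}
del 'q' → {'r': 7}
env['r'] = env['r']+1 = 8 → {'r': 8}
env['z'] = env['r']+4 = 12 → {'r': 8, 'z': 12}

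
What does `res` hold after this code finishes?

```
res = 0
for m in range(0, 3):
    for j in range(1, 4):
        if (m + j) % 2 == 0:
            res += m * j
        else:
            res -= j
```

-2

m=0,j=1: odd sum, res = 0-1 = -1
m=0,j=2: even sum, res = (-1)+0 = -1
m=0,j=3: odd sum, res = (-1)-3 = -4
m=1,j=1: even sum, res = (-4)+1 = -3
m=1,j=2: odd sum, res = (-3)-2 = -5
m=1,j=3: even sum, res = (-5)+3 = -2
m=2,j=1: odd sum, res = (-2)-1 = -3
m=2,j=2: even sum, res = (-3)+4 = 1
m=2,j=3: odd sum, res = 1-3 = -2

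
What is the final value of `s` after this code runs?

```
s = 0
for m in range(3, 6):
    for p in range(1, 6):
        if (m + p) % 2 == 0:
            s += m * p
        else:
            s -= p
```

75

m=3,p=1: even sum, s = 0+3 = 3
m=3,p=2: odd sum, s = 3-2 = 1
m=3,p=3: even sum, s = 1+9 = 10
m=3,p=4: odd sum, s = 10-4 = 6
m=3,p=5: even sum, s = 6+15 = 21
m=4,p=1: odd sum, s = 21-1 = 20
m=4,p=2: even sum, s = 20+8 = 28
m=4,p=3: odd sum, s = 28-3 = 25
m=4,p=4: even sum, s = 25+16 = 41
m=4,p=5: odd sum, s = 41-5 = 36
m=5,p=1: even sum, s = 36+5 = 41
m=5,p=2: odd sum, s = 41-2 = 39
m=5,p=3: even sum, s = 39+15 = 54
m=5,p=4: odd sum, s = 54-4 = 50
m=5,p=5: even sum, s = 50+25 = 75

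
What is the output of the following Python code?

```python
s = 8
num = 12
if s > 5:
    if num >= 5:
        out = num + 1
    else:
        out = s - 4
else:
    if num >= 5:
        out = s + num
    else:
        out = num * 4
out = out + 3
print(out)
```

16

s=8, num=12
s > 5 is True; num >= 5 is True
→ out = num + 1 = 13
out = 13+3 = 16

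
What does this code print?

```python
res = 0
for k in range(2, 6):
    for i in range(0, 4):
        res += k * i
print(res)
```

k=2,i=0: res = 0+0 = 0
k=2,i=1: res = 0+2 = 2
k=2,i=2: res = 2+4 = 6
k=2,i=3: res = 6+6 = 12
k=3,i=0: res = 12+0 = 12
k=3,i=1: res = 12+3 = 15
k=3,i=2: res = 15+6 = 21
k=3,i=3: res = 21+9 = 30
k=4,i=0: res = 30+0 = 30
k=4,i=1: res = 30+4 = 34
k=4,i=2: res = 34+8 = 42
k=4,i=3: res = 42+12 = 54
k=5,i=0: res = 54+0 = 54
k=5,i=1: res = 54+5 = 59
k=5,i=2: res = 59+10 = 69
k=5,i=3: res = 69+15 = 84

84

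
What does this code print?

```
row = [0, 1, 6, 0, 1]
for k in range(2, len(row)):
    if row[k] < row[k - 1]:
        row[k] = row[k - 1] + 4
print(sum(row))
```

31

k=2: 6>=1, unchanged → [0, 1, 6, 0, 1]
k=3: 0<6, row[3] = 6+4 = 10 → [0, 1, 6, 10, 1]
k=4: 1<10, row[4] = 10+4 = 14 → [0, 1, 6, 10, 14]
sum = 31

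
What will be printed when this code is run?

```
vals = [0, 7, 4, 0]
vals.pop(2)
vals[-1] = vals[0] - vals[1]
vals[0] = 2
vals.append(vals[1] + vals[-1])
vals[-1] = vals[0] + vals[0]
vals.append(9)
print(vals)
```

[2, 7, -7, 4, 9]

pop(2) removes 4 → [0, 7, 0]
vals[-1] = vals[0]-vals[1] = 0-7 = -7 → [0, 7, -7]
vals[0] = 2 → [2, 7, -7]
append vals[1]+vals[-1] = 7+(-7) = 0 → [2, 7, -7, 0]
vals[-1] = vals[0]+vals[0] = 2+2 = 4 → [2, 7, -7, 4]
append 9 → [2, 7, -7, 4, 9]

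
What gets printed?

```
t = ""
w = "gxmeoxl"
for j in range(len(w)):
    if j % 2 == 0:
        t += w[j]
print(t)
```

gmol

j=0: add 'g' → 'g'
j=1: skip
j=2: add 'm' → 'gm'
j=3: skip
j=4: add 'o' → 'gmo'
j=5: skip
j=6: add 'l' → 'gmol'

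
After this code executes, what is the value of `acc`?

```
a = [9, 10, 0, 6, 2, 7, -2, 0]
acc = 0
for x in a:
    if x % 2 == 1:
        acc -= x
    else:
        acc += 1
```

-10

x=9: odd, acc = 0-9 = -9
x=10: not odd, acc = (-9)+1 = -8
x=0: not odd, acc = (-8)+1 = -7
x=6: not odd, acc = (-7)+1 = -6
x=2: not odd, acc = (-6)+1 = -5
x=7: odd, acc = (-5)-7 = -12
x=-2: not odd, acc = (-12)+1 = -11
x=0: not odd, acc = (-11)+1 = -10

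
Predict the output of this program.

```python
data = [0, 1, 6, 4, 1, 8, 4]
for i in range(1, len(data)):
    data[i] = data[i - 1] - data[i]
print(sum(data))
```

i=1: data[1] = 0-1 = -1 → [0, -1, 6, 4, 1, 8, 4]
i=2: data[2] = (-1)-6 = -7 → [0, -1, -7, 4, 1, 8, 4]
i=3: data[3] = (-7)-4 = -11 → [0, -1, -7, -11, 1, 8, 4]
i=4: data[4] = (-11)-1 = -12 → [0, -1, -7, -11, -12, 8, 4]
i=5: data[5] = (-12)-8 = -20 → [0, -1, -7, -11, -12, -20, 4]
i=6: data[6] = (-20)-4 = -24 → [0, -1, -7, -11, -12, -20, -24]
sum = -75

-75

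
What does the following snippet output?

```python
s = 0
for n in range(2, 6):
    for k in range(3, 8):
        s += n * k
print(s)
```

n=2,k=3: s = 0+6 = 6
n=2,k=4: s = 6+8 = 14
n=2,k=5: s = 14+10 = 24
n=2,k=6: s = 24+12 = 36
n=2,k=7: s = 36+14 = 50
n=3,k=3: s = 50+9 = 59
n=3,k=4: s = 59+12 = 71
n=3,k=5: s = 71+15 = 86
n=3,k=6: s = 86+18 = 104
n=3,k=7: s = 104+21 = 125
n=4,k=3: s = 125+12 = 137
n=4,k=4: s = 137+16 = 153
n=4,k=5: s = 153+20 = 173
n=4,k=6: s = 173+24 = 197
n=4,k=7: s = 197+28 = 225
n=5,k=3: s = 225+15 = 240
n=5,k=4: s = 240+20 = 260
n=5,k=5: s = 260+25 = 285
n=5,k=6: s = 285+30 = 315
n=5,k=7: s = 315+35 = 350

350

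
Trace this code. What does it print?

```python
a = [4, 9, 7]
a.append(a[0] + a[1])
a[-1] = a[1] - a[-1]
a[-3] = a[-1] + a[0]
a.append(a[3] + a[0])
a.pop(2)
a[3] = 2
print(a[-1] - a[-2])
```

append a[0]+a[1] = 4+9 = 13 → [4, 9, 7, 13]
a[-1] = a[1]-a[-1] = 9-13 = -4 → [4, 9, 7, -4]
a[-3] = a[-1]+a[0] = (-4)+4 = 0 → [4, 0, 7, -4]
append a[3]+a[0] = (-4)+4 = 0 → [4, 0, 7, -4, 0]
pop(2) removes 7 → [4, 0, -4, 0]
a[3] = 2 → [4, 0, -4, 2]
a[-1]-a[-2] = 2-(-4) = 6

6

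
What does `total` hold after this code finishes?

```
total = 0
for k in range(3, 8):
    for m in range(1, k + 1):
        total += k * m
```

455

k=3,m=1: total = 0+3 = 3
k=3,m=2: total = 3+6 = 9
k=3,m=3: total = 9+9 = 18
k=4,m=1: total = 18+4 = 22
k=4,m=2: total = 22+8 = 30
k=4,m=3: total = 30+12 = 42
k=4,m=4: total = 42+16 = 58
k=5,m=1: total = 58+5 = 63
k=5,m=2: total = 63+10 = 73
k=5,m=3: total = 73+15 = 88
k=5,m=4: total = 88+20 = 108
k=5,m=5: total = 108+25 = 133
k=6,m=1: total = 133+6 = 139
k=6,m=2: total = 139+12 = 151
k=6,m=3: total = 151+18 = 169
k=6,m=4: total = 169+24 = 193
k=6,m=5: total = 193+30 = 223
k=6,m=6: total = 223+36 = 259
k=7,m=1: total = 259+7 = 266
k=7,m=2: total = 266+14 = 280
k=7,m=3: total = 280+21 = 301
k=7,m=4: total = 301+28 = 329
k=7,m=5: total = 329+35 = 364
k=7,m=6: total = 364+42 = 406
k=7,m=7: total = 406+49 = 455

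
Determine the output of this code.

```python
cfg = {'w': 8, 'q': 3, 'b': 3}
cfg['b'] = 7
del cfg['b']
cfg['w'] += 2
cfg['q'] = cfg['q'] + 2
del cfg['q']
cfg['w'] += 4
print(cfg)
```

{'w': 14}

cfg['b'] = 7 → {'w': 8, 'q': 3, 'b': 7}
del 'b' → {'w': 8, 'q': 3}
cfg['w'] = 8+2 = 10 → {'w': 10, 'q': 3}
cfg['q'] = cfg['q']+2 = 5 → {'w': 10, 'q': 5}
del 'q' → {'w': 10}
cfg['w'] = 10+4 = 14 → {'w': 14}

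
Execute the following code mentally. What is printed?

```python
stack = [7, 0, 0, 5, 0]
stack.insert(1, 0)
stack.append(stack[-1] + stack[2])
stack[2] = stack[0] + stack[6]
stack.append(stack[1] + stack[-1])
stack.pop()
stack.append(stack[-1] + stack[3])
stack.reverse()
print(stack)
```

insert 0 at 1 → [7, 0, 0, 0, 5, 0]
append stack[-1]+stack[2] = 0+0 = 0 → [7, 0, 0, 0, 5, 0, 0]
stack[2] = stack[0]+stack[6] = 7+0 = 7 → [7, 0, 7, 0, 5, 0, 0]
append stack[1]+stack[-1] = 0+0 = 0 → [7, 0, 7, 0, 5, 0, 0, 0]
pop() removes 0 → [7, 0, 7, 0, 5, 0, 0]
append stack[-1]+stack[3] = 0+0 = 0 → [7, 0, 7, 0, 5, 0, 0, 0]
reverse → [0, 0, 0, 5, 0, 7, 0, 7]

[0, 0, 0, 5, 0, 7, 0, 7]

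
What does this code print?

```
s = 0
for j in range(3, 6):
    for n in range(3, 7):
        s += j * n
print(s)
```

j=3,n=3: s = 0+9 = 9
j=3,n=4: s = 9+12 = 21
j=3,n=5: s = 21+15 = 36
j=3,n=6: s = 36+18 = 54
j=4,n=3: s = 54+12 = 66
j=4,n=4: s = 66+16 = 82
j=4,n=5: s = 82+20 = 102
j=4,n=6: s = 102+24 = 126
j=5,n=3: s = 126+15 = 141
j=5,n=4: s = 141+20 = 161
j=5,n=5: s = 161+25 = 186
j=5,n=6: s = 186+30 = 216

216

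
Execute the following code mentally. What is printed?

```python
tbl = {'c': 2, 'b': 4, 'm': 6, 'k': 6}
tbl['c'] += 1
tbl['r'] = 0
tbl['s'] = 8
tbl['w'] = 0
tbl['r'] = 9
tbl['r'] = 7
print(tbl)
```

tbl['c'] = 2+1 = 3 → {'c': 3, 'b': 4, 'm': 6, 'k': 6}
tbl['r'] = 0 → {'c': 3, 'b': 4, 'm': 6, 'k': 6, 'r': 0}
tbl['s'] = 8 → {'c': 3, 'b': 4, 'm': 6, 'k': 6, 'r': 0, 's': 8}
tbl['w'] = 0 → {'c': 3, 'b': 4, 'm': 6, 'k': 6, 'r': 0, 's': 8, 'w': 0}
tbl['r'] = 9 → {'c': 3, 'b': 4, 'm': 6, 'k': 6, 'r': 9, 's': 8, 'w': 0}
tbl['r'] = 7 → {'c': 3, 'b': 4, 'm': 6, 'k': 6, 'r': 7, 's': 8, 'w': 0}

{'c': 3, 'b': 4, 'm': 6, 'k': 6, 'r': 7, 's': 8, 'w': 0}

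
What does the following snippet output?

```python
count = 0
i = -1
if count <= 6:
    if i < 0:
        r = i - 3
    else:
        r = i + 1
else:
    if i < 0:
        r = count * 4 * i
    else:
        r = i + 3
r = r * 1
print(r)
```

count=0, i=-1
count <= 6 is True; i < 0 is True
→ r = i - 3 = -4
r = (-4)*1 = -4

-4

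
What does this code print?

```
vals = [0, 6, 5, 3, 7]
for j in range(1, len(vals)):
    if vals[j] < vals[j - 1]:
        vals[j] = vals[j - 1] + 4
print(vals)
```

j=1: 6>=0, unchanged → [0, 6, 5, 3, 7]
j=2: 5<6, vals[2] = 6+4 = 10 → [0, 6, 10, 3, 7]
j=3: 3<10, vals[3] = 10+4 = 14 → [0, 6, 10, 14, 7]
j=4: 7<14, vals[4] = 14+4 = 18 → [0, 6, 10, 14, 18]

[0, 6, 10, 14, 18]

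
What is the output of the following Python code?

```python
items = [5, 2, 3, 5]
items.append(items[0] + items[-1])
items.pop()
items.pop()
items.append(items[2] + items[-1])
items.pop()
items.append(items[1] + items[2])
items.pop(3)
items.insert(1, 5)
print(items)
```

[5, 5, 2, 3]

append items[0]+items[-1] = 5+5 = 10 → [5, 2, 3, 5, 10]
pop() removes 10 → [5, 2, 3, 5]
pop() removes 5 → [5, 2, 3]
append items[2]+items[-1] = 3+3 = 6 → [5, 2, 3, 6]
pop() removes 6 → [5, 2, 3]
append items[1]+items[2] = 2+3 = 5 → [5, 2, 3, 5]
pop(3) removes 5 → [5, 2, 3]
insert 5 at 1 → [5, 5, 2, 3]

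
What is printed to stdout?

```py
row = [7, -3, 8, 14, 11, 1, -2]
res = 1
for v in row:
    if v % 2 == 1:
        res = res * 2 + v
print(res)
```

83

v=7: odd, res = 1*2+7 = 9
v=-3: odd, res = 9*2+(-3) = 15
v=8: not odd
v=14: not odd
v=11: odd, res = 15*2+11 = 41
v=1: odd, res = 41*2+1 = 83
v=-2: not odd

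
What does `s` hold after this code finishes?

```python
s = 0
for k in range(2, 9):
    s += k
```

35

k=2: s = 0+2 = 2
k=3: s = 2+3 = 5
k=4: s = 5+4 = 9
k=5: s = 9+5 = 14
k=6: s = 14+6 = 20
k=7: s = 20+7 = 27
k=8: s = 27+8 = 35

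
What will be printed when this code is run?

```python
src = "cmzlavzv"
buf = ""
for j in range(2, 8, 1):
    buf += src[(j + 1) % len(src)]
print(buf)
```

lavzvc

j=2: add src[3]='l' → 'l'
j=3: add src[4]='a' → 'la'
j=4: add src[5]='v' → 'lav'
j=5: add src[6]='z' → 'lavz'
j=6: add src[7]='v' → 'lavzv'
j=7: add src[0]='c' → 'lavzvc'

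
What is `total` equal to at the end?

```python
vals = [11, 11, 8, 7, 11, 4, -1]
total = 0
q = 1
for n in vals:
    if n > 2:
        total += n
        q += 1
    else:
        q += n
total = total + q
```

58

n=11: >2, total = 0+11 = 11; q=2
n=11: >2, total = 11+11 = 22; q=3
n=8: >2, total = 22+8 = 30; q=4
n=7: >2, total = 30+7 = 37; q=5
n=11: >2, total = 37+11 = 48; q=6
n=4: >2, total = 48+4 = 52; q=7
n=-1: not >2; q=6
total+q = 52+6 = 58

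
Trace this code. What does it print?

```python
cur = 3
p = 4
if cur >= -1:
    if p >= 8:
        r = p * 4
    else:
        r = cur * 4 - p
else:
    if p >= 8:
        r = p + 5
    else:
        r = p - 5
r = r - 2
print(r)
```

6

cur=3, p=4
cur >= -1 is True; p >= 8 is False
→ r = cur * 4 - p = 8
r = 8-2 = 6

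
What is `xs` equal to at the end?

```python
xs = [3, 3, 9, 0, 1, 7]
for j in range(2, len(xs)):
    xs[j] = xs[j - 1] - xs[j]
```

j=2: xs[2] = 3-9 = -6 → [3, 3, -6, 0, 1, 7]
j=3: xs[3] = (-6)-0 = -6 → [3, 3, -6, -6, 1, 7]
j=4: xs[4] = (-6)-1 = -7 → [3, 3, -6, -6, -7, 7]
j=5: xs[5] = (-7)-7 = -14 → [3, 3, -6, -6, -7, -14]

[3, 3, -6, -6, -7, -14]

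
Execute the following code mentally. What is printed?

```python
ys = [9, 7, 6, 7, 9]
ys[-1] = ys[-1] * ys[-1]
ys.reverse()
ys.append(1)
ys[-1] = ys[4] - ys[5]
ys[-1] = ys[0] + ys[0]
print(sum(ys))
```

272

ys[-1] = ys[-1]*ys[-1] = 9*9 = 81 → [9, 7, 6, 7, 81]
reverse → [81, 7, 6, 7, 9]
append 1 → [81, 7, 6, 7, 9, 1]
ys[-1] = ys[4]-ys[5] = 9-1 = 8 → [81, 7, 6, 7, 9, 8]
ys[-1] = ys[0]+ys[0] = 81+81 = 162 → [81, 7, 6, 7, 9, 162]
sum = 272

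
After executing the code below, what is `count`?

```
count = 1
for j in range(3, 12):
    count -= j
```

-62

j=3: count = 1-3 = -2
j=4: count = (-2)-4 = -6
j=5: count = (-6)-5 = -11
j=6: count = (-11)-6 = -17
j=7: count = (-17)-7 = -24
j=8: count = (-24)-8 = -32
j=9: count = (-32)-9 = -41
j=10: count = (-41)-10 = -51
j=11: count = (-51)-11 = -62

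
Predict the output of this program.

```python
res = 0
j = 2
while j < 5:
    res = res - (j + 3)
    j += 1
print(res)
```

j=2: res = 0-5 = -5
j=3: res = (-5)-6 = -11
j=4: res = (-11)-7 = -18

-18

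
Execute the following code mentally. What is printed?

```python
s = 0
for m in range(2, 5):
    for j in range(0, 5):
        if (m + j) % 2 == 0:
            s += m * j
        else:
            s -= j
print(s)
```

34

m=2,j=0: even sum, s = 0+0 = 0
m=2,j=1: odd sum, s = 0-1 = -1
m=2,j=2: even sum, s = (-1)+4 = 3
m=2,j=3: odd sum, s = 3-3 = 0
m=2,j=4: even sum, s = 0+8 = 8
m=3,j=0: odd sum, s = 8-0 = 8
m=3,j=1: even sum, s = 8+3 = 11
m=3,j=2: odd sum, s = 11-2 = 9
m=3,j=3: even sum, s = 9+9 = 18
m=3,j=4: odd sum, s = 18-4 = 14
m=4,j=0: even sum, s = 14+0 = 14
m=4,j=1: odd sum, s = 14-1 = 13
m=4,j=2: even sum, s = 13+8 = 21
m=4,j=3: odd sum, s = 21-3 = 18
m=4,j=4: even sum, s = 18+16 = 34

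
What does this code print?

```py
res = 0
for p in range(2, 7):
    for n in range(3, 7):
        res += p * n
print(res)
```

360

p=2,n=3: res = 0+6 = 6
p=2,n=4: res = 6+8 = 14
p=2,n=5: res = 14+10 = 24
p=2,n=6: res = 24+12 = 36
p=3,n=3: res = 36+9 = 45
p=3,n=4: res = 45+12 = 57
p=3,n=5: res = 57+15 = 72
p=3,n=6: res = 72+18 = 90
p=4,n=3: res = 90+12 = 102
p=4,n=4: res = 102+16 = 118
p=4,n=5: res = 118+20 = 138
p=4,n=6: res = 138+24 = 162
p=5,n=3: res = 162+15 = 177
p=5,n=4: res = 177+20 = 197
p=5,n=5: res = 197+25 = 222
p=5,n=6: res = 222+30 = 252
p=6,n=3: res = 252+18 = 270
p=6,n=4: res = 270+24 = 294
p=6,n=5: res = 294+30 = 324
p=6,n=6: res = 324+36 = 360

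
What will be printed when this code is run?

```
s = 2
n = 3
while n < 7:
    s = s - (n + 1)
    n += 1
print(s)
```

-20

n=3: s = 2-4 = -2
n=4: s = (-2)-5 = -7
n=5: s = (-7)-6 = -13
n=6: s = (-13)-7 = -20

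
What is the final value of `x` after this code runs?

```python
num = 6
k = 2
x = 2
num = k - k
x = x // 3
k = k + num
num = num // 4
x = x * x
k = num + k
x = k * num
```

0

num = 2-2 = 0
x = 2//3 = 0
k = 2+0 = 2
num = 0//4 = 0
x = 0*0 = 0
k = 0+2 = 2
x = 2*0 = 0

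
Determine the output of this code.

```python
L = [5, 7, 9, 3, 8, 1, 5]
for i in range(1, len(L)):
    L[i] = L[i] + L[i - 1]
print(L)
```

[5, 12, 21, 24, 32, 33, 38]

i=1: L[1] = 7+5 = 12 → [5, 12, 9, 3, 8, 1, 5]
i=2: L[2] = 9+12 = 21 → [5, 12, 21, 3, 8, 1, 5]
i=3: L[3] = 3+21 = 24 → [5, 12, 21, 24, 8, 1, 5]
i=4: L[4] = 8+24 = 32 → [5, 12, 21, 24, 32, 1, 5]
i=5: L[5] = 1+32 = 33 → [5, 12, 21, 24, 32, 33, 5]
i=6: L[6] = 5+33 = 38 → [5, 12, 21, 24, 32, 33, 38]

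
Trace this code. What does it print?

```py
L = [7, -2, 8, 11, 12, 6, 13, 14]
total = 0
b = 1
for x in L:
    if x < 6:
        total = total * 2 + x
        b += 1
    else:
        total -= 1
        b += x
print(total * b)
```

-730

x=7: not <6, total = 0-1 = -1; b=8
x=-2: <6, total = (-1)*2+(-2) = -4; b=9
x=8: not <6, total = (-4)-1 = -5; b=17
x=11: not <6, total = (-5)-1 = -6; b=28
x=12: not <6, total = (-6)-1 = -7; b=40
x=6: not <6, total = (-7)-1 = -8; b=46
x=13: not <6, total = (-8)-1 = -9; b=59
x=14: not <6, total = (-9)-1 = -10; b=73
total*b = (-10)*73 = -730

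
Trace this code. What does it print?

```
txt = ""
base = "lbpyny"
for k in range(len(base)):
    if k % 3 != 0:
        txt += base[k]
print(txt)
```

k=0: skip
k=1: add 'b' → 'b'
k=2: add 'p' → 'bp'
k=3: skip
k=4: add 'n' → 'bpn'
k=5: add 'y' → 'bpny'

bpny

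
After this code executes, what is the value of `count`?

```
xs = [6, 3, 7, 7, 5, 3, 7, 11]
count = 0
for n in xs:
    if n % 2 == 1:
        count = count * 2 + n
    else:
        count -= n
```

-163

n=6: not odd, count = 0-6 = -6
n=3: odd, count = (-6)*2+3 = -9
n=7: odd, count = (-9)*2+7 = -11
n=7: odd, count = (-11)*2+7 = -15
n=5: odd, count = (-15)*2+5 = -25
n=3: odd, count = (-25)*2+3 = -47
n=7: odd, count = (-47)*2+7 = -87
n=11: odd, count = (-87)*2+11 = -163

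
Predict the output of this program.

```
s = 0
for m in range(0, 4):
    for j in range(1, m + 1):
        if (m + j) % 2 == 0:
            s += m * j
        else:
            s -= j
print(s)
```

m=1,j=1: even sum, s = 0+1 = 1
m=2,j=1: odd sum, s = 1-1 = 0
m=2,j=2: even sum, s = 0+4 = 4
m=3,j=1: even sum, s = 4+3 = 7
m=3,j=2: odd sum, s = 7-2 = 5
m=3,j=3: even sum, s = 5+9 = 14

14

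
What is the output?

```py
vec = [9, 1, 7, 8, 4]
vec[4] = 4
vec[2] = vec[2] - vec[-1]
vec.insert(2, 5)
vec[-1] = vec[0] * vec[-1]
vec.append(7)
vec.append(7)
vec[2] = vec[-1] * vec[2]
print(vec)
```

[9, 1, 35, 3, 8, 36, 7, 7]

vec[4] = 4 → [9, 1, 7, 8, 4]
vec[2] = vec[2]-vec[-1] = 7-4 = 3 → [9, 1, 3, 8, 4]
insert 5 at 2 → [9, 1, 5, 3, 8, 4]
vec[-1] = vec[0]*vec[-1] = 9*4 = 36 → [9, 1, 5, 3, 8, 36]
append 7 → [9, 1, 5, 3, 8, 36, 7]
append 7 → [9, 1, 5, 3, 8, 36, 7, 7]
vec[2] = vec[-1]*vec[2] = 7*5 = 35 → [9, 1, 35, 3, 8, 36, 7, 7]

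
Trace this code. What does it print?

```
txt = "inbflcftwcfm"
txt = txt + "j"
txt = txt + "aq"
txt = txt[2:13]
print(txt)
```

+ 'j' → 'inbflcftwcfmj'
+ 'aq' → 'inbflcftwcfmjaq'
slice [2:13] → 'bflcftwcfmj'

bflcftwcfmj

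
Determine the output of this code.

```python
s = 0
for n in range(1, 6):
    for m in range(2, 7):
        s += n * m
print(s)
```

300

n=1,m=2: s = 0+2 = 2
n=1,m=3: s = 2+3 = 5
n=1,m=4: s = 5+4 = 9
n=1,m=5: s = 9+5 = 14
n=1,m=6: s = 14+6 = 20
n=2,m=2: s = 20+4 = 24
n=2,m=3: s = 24+6 = 30
n=2,m=4: s = 30+8 = 38
n=2,m=5: s = 38+10 = 48
n=2,m=6: s = 48+12 = 60
n=3,m=2: s = 60+6 = 66
n=3,m=3: s = 66+9 = 75
n=3,m=4: s = 75+12 = 87
n=3,m=5: s = 87+15 = 102
n=3,m=6: s = 102+18 = 120
n=4,m=2: s = 120+8 = 128
n=4,m=3: s = 128+12 = 140
n=4,m=4: s = 140+16 = 156
n=4,m=5: s = 156+20 = 176
n=4,m=6: s = 176+24 = 200
n=5,m=2: s = 200+10 = 210
n=5,m=3: s = 210+15 = 225
n=5,m=4: s = 225+20 = 245
n=5,m=5: s = 245+25 = 270
n=5,m=6: s = 270+30 = 300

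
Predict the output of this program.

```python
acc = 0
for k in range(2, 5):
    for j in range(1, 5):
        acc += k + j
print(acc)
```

k=2,j=1: acc = 0+3 = 3
k=2,j=2: acc = 3+4 = 7
k=2,j=3: acc = 7+5 = 12
k=2,j=4: acc = 12+6 = 18
k=3,j=1: acc = 18+4 = 22
k=3,j=2: acc = 22+5 = 27
k=3,j=3: acc = 27+6 = 33
k=3,j=4: acc = 33+7 = 40
k=4,j=1: acc = 40+5 = 45
k=4,j=2: acc = 45+6 = 51
k=4,j=3: acc = 51+7 = 58
k=4,j=4: acc = 58+8 = 66

66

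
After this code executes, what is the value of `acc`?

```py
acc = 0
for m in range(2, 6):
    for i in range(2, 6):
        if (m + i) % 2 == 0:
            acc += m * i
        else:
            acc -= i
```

m=2,i=2: even sum, acc = 0+4 = 4
m=2,i=3: odd sum, acc = 4-3 = 1
m=2,i=4: even sum, acc = 1+8 = 9
m=2,i=5: odd sum, acc = 9-5 = 4
m=3,i=2: odd sum, acc = 4-2 = 2
m=3,i=3: even sum, acc = 2+9 = 11
m=3,i=4: odd sum, acc = 11-4 = 7
m=3,i=5: even sum, acc = 7+15 = 22
m=4,i=2: even sum, acc = 22+8 = 30
m=4,i=3: odd sum, acc = 30-3 = 27
m=4,i=4: even sum, acc = 27+16 = 43
m=4,i=5: odd sum, acc = 43-5 = 38
m=5,i=2: odd sum, acc = 38-2 = 36
m=5,i=3: even sum, acc = 36+15 = 51
m=5,i=4: odd sum, acc = 51-4 = 47
m=5,i=5: even sum, acc = 47+25 = 72

72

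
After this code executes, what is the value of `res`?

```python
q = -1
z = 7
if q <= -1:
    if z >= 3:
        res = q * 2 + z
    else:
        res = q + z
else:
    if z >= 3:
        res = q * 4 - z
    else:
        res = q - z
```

5

q=-1, z=7
q <= -1 is True; z >= 3 is True
→ res = q * 2 + z = 5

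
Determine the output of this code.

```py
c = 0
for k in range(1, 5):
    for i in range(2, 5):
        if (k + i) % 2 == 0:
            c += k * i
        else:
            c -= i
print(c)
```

k=1,i=2: odd sum, c = 0-2 = -2
k=1,i=3: even sum, c = (-2)+3 = 1
k=1,i=4: odd sum, c = 1-4 = -3
k=2,i=2: even sum, c = (-3)+4 = 1
k=2,i=3: odd sum, c = 1-3 = -2
k=2,i=4: even sum, c = (-2)+8 = 6
k=3,i=2: odd sum, c = 6-2 = 4
k=3,i=3: even sum, c = 4+9 = 13
k=3,i=4: odd sum, c = 13-4 = 9
k=4,i=2: even sum, c = 9+8 = 17
k=4,i=3: odd sum, c = 17-3 = 14
k=4,i=4: even sum, c = 14+16 = 30

30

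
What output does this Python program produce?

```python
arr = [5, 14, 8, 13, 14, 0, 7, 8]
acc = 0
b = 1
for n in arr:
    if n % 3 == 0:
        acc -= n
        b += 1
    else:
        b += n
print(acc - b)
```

n=5: not %3==0; b=6
n=14: not %3==0; b=20
n=8: not %3==0; b=28
n=13: not %3==0; b=41
n=14: not %3==0; b=55
n=0: %3==0, acc = 0-0 = 0; b=56
n=7: not %3==0; b=63
n=8: not %3==0; b=71
acc-b = 0-71 = -71

-71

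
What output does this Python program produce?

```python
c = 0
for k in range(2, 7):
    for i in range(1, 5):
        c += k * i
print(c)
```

k=2,i=1: c = 0+2 = 2
k=2,i=2: c = 2+4 = 6
k=2,i=3: c = 6+6 = 12
k=2,i=4: c = 12+8 = 20
k=3,i=1: c = 20+3 = 23
k=3,i=2: c = 23+6 = 29
k=3,i=3: c = 29+9 = 38
k=3,i=4: c = 38+12 = 50
k=4,i=1: c = 50+4 = 54
k=4,i=2: c = 54+8 = 62
k=4,i=3: c = 62+12 = 74
k=4,i=4: c = 74+16 = 90
k=5,i=1: c = 90+5 = 95
k=5,i=2: c = 95+10 = 105
k=5,i=3: c = 105+15 = 120
k=5,i=4: c = 120+20 = 140
k=6,i=1: c = 140+6 = 146
k=6,i=2: c = 146+12 = 158
k=6,i=3: c = 158+18 = 176
k=6,i=4: c = 176+24 = 200

200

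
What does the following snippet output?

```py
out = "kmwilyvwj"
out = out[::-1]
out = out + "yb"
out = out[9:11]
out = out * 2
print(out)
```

ybyb

reverse → 'jwvyliwmk'
+ 'yb' → 'jwvyliwmkyb'
slice [9:11] → 'yb'
repeat ×2 → 'ybyb'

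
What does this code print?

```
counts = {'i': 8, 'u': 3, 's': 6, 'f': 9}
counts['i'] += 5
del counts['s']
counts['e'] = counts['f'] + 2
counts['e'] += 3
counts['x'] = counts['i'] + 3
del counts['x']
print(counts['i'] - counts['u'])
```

counts['i'] = 8+5 = 13 → {'i': 13, 'u': 3, 's': 6, 'f': 9}
del 's' → {'i': 13, 'u': 3, 'f': 9}
counts['e'] = counts['f']+2 = 11 → {'i': 13, 'u': 3, 'f': 9, 'e': 11}
counts['e'] = 11+3 = 14 → {'i': 13, 'u': 3, 'f': 9, 'e': 14}
counts['x'] = counts['i']+3 = 16 → {'i': 13, 'u': 3, 'f': 9, 'e': 14, 'x': 16}
del 'x' → {'i': 13, 'u': 3, 'f': 9, 'e': 14}
counts['i']-counts['u'] = 13-3 = 10

10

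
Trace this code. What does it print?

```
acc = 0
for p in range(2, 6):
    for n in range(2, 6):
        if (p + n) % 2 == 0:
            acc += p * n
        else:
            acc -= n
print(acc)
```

p=2,n=2: even sum, acc = 0+4 = 4
p=2,n=3: odd sum, acc = 4-3 = 1
p=2,n=4: even sum, acc = 1+8 = 9
p=2,n=5: odd sum, acc = 9-5 = 4
p=3,n=2: odd sum, acc = 4-2 = 2
p=3,n=3: even sum, acc = 2+9 = 11
p=3,n=4: odd sum, acc = 11-4 = 7
p=3,n=5: even sum, acc = 7+15 = 22
p=4,n=2: even sum, acc = 22+8 = 30
p=4,n=3: odd sum, acc = 30-3 = 27
p=4,n=4: even sum, acc = 27+16 = 43
p=4,n=5: odd sum, acc = 43-5 = 38
p=5,n=2: odd sum, acc = 38-2 = 36
p=5,n=3: even sum, acc = 36+15 = 51
p=5,n=4: odd sum, acc = 51-4 = 47
p=5,n=5: even sum, acc = 47+25 = 72

72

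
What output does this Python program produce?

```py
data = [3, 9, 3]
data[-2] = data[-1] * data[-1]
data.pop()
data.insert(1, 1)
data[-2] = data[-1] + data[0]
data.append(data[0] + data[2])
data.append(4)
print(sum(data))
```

data[-2] = data[-1]*data[-1] = 3*3 = 9 → [3, 9, 3]
pop() removes 3 → [3, 9]
insert 1 at 1 → [3, 1, 9]
data[-2] = data[-1]+data[0] = 9+3 = 12 → [3, 12, 9]
append data[0]+data[2] = 3+9 = 12 → [3, 12, 9, 12]
append 4 → [3, 12, 9, 12, 4]
sum = 40

40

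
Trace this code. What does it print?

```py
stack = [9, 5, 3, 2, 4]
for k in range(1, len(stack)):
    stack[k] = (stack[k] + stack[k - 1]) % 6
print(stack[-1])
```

5

k=1: stack[1] = (5+9)%6 = 2 → [9, 2, 3, 2, 4]
k=2: stack[2] = (3+2)%6 = 5 → [9, 2, 5, 2, 4]
k=3: stack[3] = (2+5)%6 = 1 → [9, 2, 5, 1, 4]
k=4: stack[4] = (4+1)%6 = 5 → [9, 2, 5, 1, 5]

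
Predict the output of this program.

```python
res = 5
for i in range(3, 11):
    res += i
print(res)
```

i=3: res = 5+3 = 8
i=4: res = 8+4 = 12
i=5: res = 12+5 = 17
i=6: res = 17+6 = 23
i=7: res = 23+7 = 30
i=8: res = 30+8 = 38
i=9: res = 38+9 = 47
i=10: res = 47+10 = 57

57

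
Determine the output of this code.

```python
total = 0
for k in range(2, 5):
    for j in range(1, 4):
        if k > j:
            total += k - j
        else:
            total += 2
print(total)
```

k=2,j=1: 2>1, total = 0+1 = 1
k=2,j=2: not 2>2, total = 1+2 = 3
k=2,j=3: not 2>3, total = 3+2 = 5
k=3,j=1: 3>1, total = 5+2 = 7
k=3,j=2: 3>2, total = 7+1 = 8
k=3,j=3: not 3>3, total = 8+2 = 10
k=4,j=1: 4>1, total = 10+3 = 13
k=4,j=2: 4>2, total = 13+2 = 15
k=4,j=3: 4>3, total = 15+1 = 16

16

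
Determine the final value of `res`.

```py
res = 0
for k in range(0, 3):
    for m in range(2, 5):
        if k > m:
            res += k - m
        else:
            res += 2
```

k=0,m=2: not 0>2, res = 0+2 = 2
k=0,m=3: not 0>3, res = 2+2 = 4
k=0,m=4: not 0>4, res = 4+2 = 6
k=1,m=2: not 1>2, res = 6+2 = 8
k=1,m=3: not 1>3, res = 8+2 = 10
k=1,m=4: not 1>4, res = 10+2 = 12
k=2,m=2: not 2>2, res = 12+2 = 14
k=2,m=3: not 2>3, res = 14+2 = 16
k=2,m=4: not 2>4, res = 16+2 = 18

18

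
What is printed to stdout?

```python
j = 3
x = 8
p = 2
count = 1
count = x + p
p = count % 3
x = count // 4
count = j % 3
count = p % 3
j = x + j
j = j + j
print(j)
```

10

count = 8+2 = 10
p = 10%3 = 1
x = 10//4 = 2
count = 3%3 = 0
count = 1%3 = 1
j = 2+3 = 5
j = 5+5 = 10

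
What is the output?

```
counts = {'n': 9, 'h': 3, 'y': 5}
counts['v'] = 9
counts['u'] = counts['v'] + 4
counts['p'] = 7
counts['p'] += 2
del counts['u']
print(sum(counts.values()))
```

counts['v'] = 9 → {'n': 9, 'h': 3, 'y': 5, 'v': 9}
counts['u'] = counts['v']+4 = 13 → {'n': 9, 'h': 3, 'y': 5, 'v': 9, 'u': 13}
counts['p'] = 7 → {'n': 9, 'h': 3, 'y': 5, 'v': 9, 'u': 13, 'p': 7}
counts['p'] = 7+2 = 9 → {'n': 9, 'h': 3, 'y': 5, 'v': 9, 'u': 13, 'p': 9}
del 'u' → {'n': 9, 'h': 3, 'y': 5, 'v': 9, 'p': 9}
sum of values = 35

35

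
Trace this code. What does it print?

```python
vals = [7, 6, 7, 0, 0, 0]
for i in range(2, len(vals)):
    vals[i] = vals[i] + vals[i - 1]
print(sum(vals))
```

65

i=2: vals[2] = 7+6 = 13 → [7, 6, 13, 0, 0, 0]
i=3: vals[3] = 0+13 = 13 → [7, 6, 13, 13, 0, 0]
i=4: vals[4] = 0+13 = 13 → [7, 6, 13, 13, 13, 0]
i=5: vals[5] = 0+13 = 13 → [7, 6, 13, 13, 13, 13]
sum = 65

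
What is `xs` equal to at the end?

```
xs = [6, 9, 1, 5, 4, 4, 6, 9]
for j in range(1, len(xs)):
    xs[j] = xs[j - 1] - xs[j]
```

[6, -3, -4, -9, -13, -17, -23, -32]

j=1: xs[1] = 6-9 = -3 → [6, -3, 1, 5, 4, 4, 6, 9]
j=2: xs[2] = (-3)-1 = -4 → [6, -3, -4, 5, 4, 4, 6, 9]
j=3: xs[3] = (-4)-5 = -9 → [6, -3, -4, -9, 4, 4, 6, 9]
j=4: xs[4] = (-9)-4 = -13 → [6, -3, -4, -9, -13, 4, 6, 9]
j=5: xs[5] = (-13)-4 = -17 → [6, -3, -4, -9, -13, -17, 6, 9]
j=6: xs[6] = (-17)-6 = -23 → [6, -3, -4, -9, -13, -17, -23, 9]
j=7: xs[7] = (-23)-9 = -32 → [6, -3, -4, -9, -13, -17, -23, -32]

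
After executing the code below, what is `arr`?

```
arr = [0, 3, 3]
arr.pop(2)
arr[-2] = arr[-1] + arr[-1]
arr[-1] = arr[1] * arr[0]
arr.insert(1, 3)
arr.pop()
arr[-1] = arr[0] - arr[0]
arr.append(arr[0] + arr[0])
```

pop(2) removes 3 → [0, 3]
arr[-2] = arr[-1]+arr[-1] = 3+3 = 6 → [6, 3]
arr[-1] = arr[1]*arr[0] = 3*6 = 18 → [6, 18]
insert 3 at 1 → [6, 3, 18]
pop() removes 18 → [6, 3]
arr[-1] = arr[0]-arr[0] = 6-6 = 0 → [6, 0]
append arr[0]+arr[0] = 6+6 = 12 → [6, 0, 12]

[6, 0, 12]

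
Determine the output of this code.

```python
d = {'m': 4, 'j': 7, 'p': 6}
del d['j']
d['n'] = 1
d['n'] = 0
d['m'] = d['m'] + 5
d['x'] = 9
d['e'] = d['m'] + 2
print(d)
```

del 'j' → {'m': 4, 'p': 6}
d['n'] = 1 → {'m': 4, 'p': 6, 'n': 1}
d['n'] = 0 → {'m': 4, 'p': 6, 'n': 0}
d['m'] = d['m']+5 = 9 → {'m': 9, 'p': 6, 'n': 0}
d['x'] = 9 → {'m': 9, 'p': 6, 'n': 0, 'x': 9}
d['e'] = d['m']+2 = 11 → {'m': 9, 'p': 6, 'n': 0, 'x': 9, 'e': 11}

{'m': 9, 'p': 6, 'n': 0, 'x': 9, 'e': 11}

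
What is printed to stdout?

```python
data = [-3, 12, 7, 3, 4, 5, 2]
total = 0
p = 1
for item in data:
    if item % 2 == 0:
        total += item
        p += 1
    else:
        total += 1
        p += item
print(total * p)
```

352

item=-3: not even, total = 0+1 = 1; p=-2
item=12: even, total = 1+12 = 13; p=-1
item=7: not even, total = 13+1 = 14; p=6
item=3: not even, total = 14+1 = 15; p=9
item=4: even, total = 15+4 = 19; p=10
item=5: not even, total = 19+1 = 20; p=15
item=2: even, total = 20+2 = 22; p=16
total*p = 22*16 = 352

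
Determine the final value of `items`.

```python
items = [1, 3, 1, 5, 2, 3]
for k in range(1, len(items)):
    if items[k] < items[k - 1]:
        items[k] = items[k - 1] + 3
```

k=1: 3>=1, unchanged → [1, 3, 1, 5, 2, 3]
k=2: 1<3, items[2] = 3+3 = 6 → [1, 3, 6, 5, 2, 3]
k=3: 5<6, items[3] = 6+3 = 9 → [1, 3, 6, 9, 2, 3]
k=4: 2<9, items[4] = 9+3 = 12 → [1, 3, 6, 9, 12, 3]
k=5: 3<12, items[5] = 12+3 = 15 → [1, 3, 6, 9, 12, 15]

[1, 3, 6, 9, 12, 15]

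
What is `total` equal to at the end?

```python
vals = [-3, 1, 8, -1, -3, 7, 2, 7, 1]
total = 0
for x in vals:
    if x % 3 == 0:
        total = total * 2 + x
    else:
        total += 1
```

1

x=-3: %3==0, total = 0*2+(-3) = -3
x=1: not %3==0, total = (-3)+1 = -2
x=8: not %3==0, total = (-2)+1 = -1
x=-1: not %3==0, total = (-1)+1 = 0
x=-3: %3==0, total = 0*2+(-3) = -3
x=7: not %3==0, total = (-3)+1 = -2
x=2: not %3==0, total = (-2)+1 = -1
x=7: not %3==0, total = (-1)+1 = 0
x=1: not %3==0, total = 0+1 = 1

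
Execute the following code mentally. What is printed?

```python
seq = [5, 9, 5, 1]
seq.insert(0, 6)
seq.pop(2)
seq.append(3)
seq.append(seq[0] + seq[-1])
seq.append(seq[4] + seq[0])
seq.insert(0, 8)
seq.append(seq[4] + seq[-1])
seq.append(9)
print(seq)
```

[8, 6, 5, 5, 1, 3, 9, 9, 10, 9]

insert 6 at 0 → [6, 5, 9, 5, 1]
pop(2) removes 9 → [6, 5, 5, 1]
append 3 → [6, 5, 5, 1, 3]
append seq[0]+seq[-1] = 6+3 = 9 → [6, 5, 5, 1, 3, 9]
append seq[4]+seq[0] = 3+6 = 9 → [6, 5, 5, 1, 3, 9, 9]
insert 8 at 0 → [8, 6, 5, 5, 1, 3, 9, 9]
append seq[4]+seq[-1] = 1+9 = 10 → [8, 6, 5, 5, 1, 3, 9, 9, 10]
append 9 → [8, 6, 5, 5, 1, 3, 9, 9, 10, 9]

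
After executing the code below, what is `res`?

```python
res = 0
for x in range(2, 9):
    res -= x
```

-35

x=2: res = 0-2 = -2
x=3: res = (-2)-3 = -5
x=4: res = (-5)-4 = -9
x=5: res = (-9)-5 = -14
x=6: res = (-14)-6 = -20
x=7: res = (-20)-7 = -27
x=8: res = (-27)-8 = -35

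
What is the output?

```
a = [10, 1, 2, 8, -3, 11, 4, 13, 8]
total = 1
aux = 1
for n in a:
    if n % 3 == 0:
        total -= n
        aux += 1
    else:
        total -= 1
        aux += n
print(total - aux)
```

-63

n=10: not %3==0, total = 1-1 = 0; aux=11
n=1: not %3==0, total = 0-1 = -1; aux=12
n=2: not %3==0, total = (-1)-1 = -2; aux=14
n=8: not %3==0, total = (-2)-1 = -3; aux=22
n=-3: %3==0, total = (-3)-(-3) = 0; aux=23
n=11: not %3==0, total = 0-1 = -1; aux=34
n=4: not %3==0, total = (-1)-1 = -2; aux=38
n=13: not %3==0, total = (-2)-1 = -3; aux=51
n=8: not %3==0, total = (-3)-1 = -4; aux=59
total-aux = (-4)-59 = -63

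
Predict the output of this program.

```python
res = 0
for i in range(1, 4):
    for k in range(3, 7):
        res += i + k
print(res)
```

78

i=1,k=3: res = 0+4 = 4
i=1,k=4: res = 4+5 = 9
i=1,k=5: res = 9+6 = 15
i=1,k=6: res = 15+7 = 22
i=2,k=3: res = 22+5 = 27
i=2,k=4: res = 27+6 = 33
i=2,k=5: res = 33+7 = 40
i=2,k=6: res = 40+8 = 48
i=3,k=3: res = 48+6 = 54
i=3,k=4: res = 54+7 = 61
i=3,k=5: res = 61+8 = 69
i=3,k=6: res = 69+9 = 78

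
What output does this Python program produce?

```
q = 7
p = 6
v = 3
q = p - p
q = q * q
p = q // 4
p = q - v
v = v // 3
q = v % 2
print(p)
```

-3

q = 6-6 = 0
q = 0*0 = 0
p = 0//4 = 0
p = 0-3 = -3
v = 3//3 = 1
q = 1%2 = 1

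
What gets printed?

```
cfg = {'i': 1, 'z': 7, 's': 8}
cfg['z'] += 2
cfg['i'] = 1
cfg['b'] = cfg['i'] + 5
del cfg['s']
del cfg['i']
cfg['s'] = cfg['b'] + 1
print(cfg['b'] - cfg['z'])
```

-3

cfg['z'] = 7+2 = 9 → {'i': 1, 'z': 9, 's': 8}
cfg['i'] = 1 → {'i': 1, 'z': 9, 's': 8}
cfg['b'] = cfg['i']+5 = 6 → {'i': 1, 'z': 9, 's': 8, 'b': 6}
del 's' → {'i': 1, 'z': 9, 'b': 6}
del 'i' → {'z': 9, 'b': 6}
cfg['s'] = cfg['b']+1 = 7 → {'z': 9, 'b': 6, 's': 7}
cfg['b']-cfg['z'] = 6-9 = -3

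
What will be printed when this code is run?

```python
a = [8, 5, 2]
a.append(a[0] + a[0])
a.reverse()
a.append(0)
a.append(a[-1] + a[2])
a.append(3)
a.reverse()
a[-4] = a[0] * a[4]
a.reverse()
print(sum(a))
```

46

append a[0]+a[0] = 8+8 = 16 → [8, 5, 2, 16]
reverse → [16, 2, 5, 8]
append 0 → [16, 2, 5, 8, 0]
append a[-1]+a[2] = 0+5 = 5 → [16, 2, 5, 8, 0, 5]
append 3 → [16, 2, 5, 8, 0, 5, 3]
reverse → [3, 5, 0, 8, 5, 2, 16]
a[-4] = a[0]*a[4] = 3*5 = 15 → [3, 5, 0, 15, 5, 2, 16]
reverse → [16, 2, 5, 15, 0, 5, 3]
sum = 46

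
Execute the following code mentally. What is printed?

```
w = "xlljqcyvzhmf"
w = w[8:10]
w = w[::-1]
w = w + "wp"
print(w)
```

hzwp

slice [8:10] → 'zh'
reverse → 'hz'
+ 'wp' → 'hzwp'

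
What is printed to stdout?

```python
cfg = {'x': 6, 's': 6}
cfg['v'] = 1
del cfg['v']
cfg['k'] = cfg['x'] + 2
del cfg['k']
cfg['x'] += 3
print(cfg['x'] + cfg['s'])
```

15

cfg['v'] = 1 → {'x': 6, 's': 6, 'v': 1}
del 'v' → {'x': 6, 's': 6}
cfg['k'] = cfg['x']+2 = 8 → {'x': 6, 's': 6, 'k': 8}
del 'k' → {'x': 6, 's': 6}
cfg['x'] = 6+3 = 9 → {'x': 9, 's': 6}
cfg['x']+cfg['s'] = 9+6 = 15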